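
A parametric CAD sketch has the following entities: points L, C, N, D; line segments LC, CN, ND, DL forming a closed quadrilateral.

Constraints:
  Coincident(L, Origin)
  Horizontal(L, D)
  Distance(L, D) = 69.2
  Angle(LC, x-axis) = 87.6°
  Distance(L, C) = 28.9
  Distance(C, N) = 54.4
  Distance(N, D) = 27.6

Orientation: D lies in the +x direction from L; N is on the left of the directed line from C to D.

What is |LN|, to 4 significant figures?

60.32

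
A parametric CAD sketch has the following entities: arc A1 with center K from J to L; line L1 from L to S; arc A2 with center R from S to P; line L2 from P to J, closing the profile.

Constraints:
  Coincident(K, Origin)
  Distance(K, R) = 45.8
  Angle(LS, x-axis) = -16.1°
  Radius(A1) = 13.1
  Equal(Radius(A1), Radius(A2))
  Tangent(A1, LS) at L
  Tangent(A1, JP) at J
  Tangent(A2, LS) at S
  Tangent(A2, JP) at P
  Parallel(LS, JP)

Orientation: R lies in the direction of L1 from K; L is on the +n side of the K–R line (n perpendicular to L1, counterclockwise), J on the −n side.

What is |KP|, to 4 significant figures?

47.64

The slot axis is L1's direction at -16.1°, so u = (cos -16.1°, sin -16.1°) = (0.9608, -0.2773) and n = (−sin -16.1°, cos -16.1°) = (0.2773, 0.9608). K is at the origin and R lies 45.8 along u from K, so R = 45.8·u = (44.00, -12.70). Tangency of A1 to both parallel lines with radius 13.1 puts L and J at K ± 13.1·n: L = (3.633, 12.59), J = (-3.633, -12.59). Equal radii place S and P the same way about R: S = R + 13.1·n = (47.64, -0.1148), P = R − 13.1·n = (40.37, -25.29). Then |KP| = |P − K| = 47.64.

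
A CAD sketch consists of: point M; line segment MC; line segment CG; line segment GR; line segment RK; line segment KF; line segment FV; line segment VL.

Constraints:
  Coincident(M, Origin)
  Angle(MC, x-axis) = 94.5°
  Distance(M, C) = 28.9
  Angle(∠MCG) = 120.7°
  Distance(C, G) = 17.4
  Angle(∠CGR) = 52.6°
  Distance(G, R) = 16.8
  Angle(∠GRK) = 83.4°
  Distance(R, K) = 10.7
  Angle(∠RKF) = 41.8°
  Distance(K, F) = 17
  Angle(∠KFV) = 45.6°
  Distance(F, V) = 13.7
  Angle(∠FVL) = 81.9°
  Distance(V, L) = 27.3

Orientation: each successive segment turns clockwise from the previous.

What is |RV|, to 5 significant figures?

2.7152

M is at the origin; MC runs at 94.5° with length 28.9, so C = (-2.2675, 28.811). ∠MCG = 120.7° gives CG at 35.200° from the x-axis; with |CG| = 17.4, G = (11.951, 38.841). ∠CGR = 52.6° gives GR at -92.200° from the x-axis; with |GR| = 16.8, R = (11.306, 22.053). ∠GRK = 83.4° gives RK at 171.20° from the x-axis; with |RK| = 10.7, K = (0.73189, 23.690). ∠RKF = 41.8° gives KF at 33.000° from the x-axis; with |KF| = 17.0, F = (14.989, 32.949). ∠KFV = 45.6° gives FV at -101.40° from the x-axis; with |FV| = 13.7, V = (12.281, 19.519). Then |RV| = |V − R| = 2.7152.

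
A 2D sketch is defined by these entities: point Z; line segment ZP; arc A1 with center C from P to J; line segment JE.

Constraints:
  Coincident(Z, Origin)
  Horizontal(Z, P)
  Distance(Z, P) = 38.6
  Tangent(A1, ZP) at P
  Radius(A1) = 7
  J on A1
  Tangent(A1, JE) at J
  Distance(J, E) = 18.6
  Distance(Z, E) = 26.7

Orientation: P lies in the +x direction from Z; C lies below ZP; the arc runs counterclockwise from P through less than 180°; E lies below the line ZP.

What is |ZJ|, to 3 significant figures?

33.4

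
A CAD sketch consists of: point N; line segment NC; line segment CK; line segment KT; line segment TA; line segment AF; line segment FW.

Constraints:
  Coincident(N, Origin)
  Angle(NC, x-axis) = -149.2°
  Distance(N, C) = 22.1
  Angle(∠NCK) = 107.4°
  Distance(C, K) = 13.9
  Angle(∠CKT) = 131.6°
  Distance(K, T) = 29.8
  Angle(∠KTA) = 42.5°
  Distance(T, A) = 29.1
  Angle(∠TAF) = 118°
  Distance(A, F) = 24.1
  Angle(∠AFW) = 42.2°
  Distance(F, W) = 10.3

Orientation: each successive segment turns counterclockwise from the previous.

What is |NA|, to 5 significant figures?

11.489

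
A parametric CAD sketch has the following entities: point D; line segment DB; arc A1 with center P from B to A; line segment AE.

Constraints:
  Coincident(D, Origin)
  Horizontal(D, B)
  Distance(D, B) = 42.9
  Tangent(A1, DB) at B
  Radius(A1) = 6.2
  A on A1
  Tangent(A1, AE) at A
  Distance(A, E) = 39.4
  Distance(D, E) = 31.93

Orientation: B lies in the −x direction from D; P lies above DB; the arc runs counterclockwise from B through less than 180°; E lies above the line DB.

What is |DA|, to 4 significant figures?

38.52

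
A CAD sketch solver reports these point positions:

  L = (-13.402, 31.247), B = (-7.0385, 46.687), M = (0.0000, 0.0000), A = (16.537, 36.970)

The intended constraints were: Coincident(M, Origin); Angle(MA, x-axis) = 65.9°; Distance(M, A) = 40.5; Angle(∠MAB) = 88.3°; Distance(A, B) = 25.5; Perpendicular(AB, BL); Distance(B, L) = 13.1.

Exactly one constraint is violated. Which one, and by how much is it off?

Distance(B, L) = 13.1 — off by 3.60.

M = (0.00, 0.00) ✓; MA at 65.90° ✓; |MA| = 40.50 ✓; ∠MAB = 88.30° ✓; |AB| = 25.50 ✓; ∠(AB, BL) = 90.00° ✓; |BL| = 16.70 ✗.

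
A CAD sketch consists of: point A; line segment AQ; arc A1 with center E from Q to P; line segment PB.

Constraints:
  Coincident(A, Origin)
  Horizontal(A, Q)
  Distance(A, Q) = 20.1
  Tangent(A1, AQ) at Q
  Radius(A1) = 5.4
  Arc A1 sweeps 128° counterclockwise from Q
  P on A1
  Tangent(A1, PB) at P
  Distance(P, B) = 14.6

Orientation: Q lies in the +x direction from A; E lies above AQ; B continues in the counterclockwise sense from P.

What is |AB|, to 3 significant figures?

25.4

A is at the origin; AQ is horizontal with |AQ| = 20.1 and Q on the +x side, so Q = (20.1, 0.00). A1 meets AQ tangentially, so EQ is at right angles to AQ, so E = Q + (0, 5.4) = (20.1, 5.40). On A1, Q sits at bearing -90° from E; a 128° counterclockwise sweep puts P at bearing 38°, so P = E + 5.4·(cos 38°, sin 38°) = (24.4, 8.72). A1 meets PB tangentially, so EP is at right angles to PB, so PB runs along (−sin 38°, cos 38°); with |PB| = 14.6, B = (15.4, 20.2). Then |AB| = |B − A| = 25.4.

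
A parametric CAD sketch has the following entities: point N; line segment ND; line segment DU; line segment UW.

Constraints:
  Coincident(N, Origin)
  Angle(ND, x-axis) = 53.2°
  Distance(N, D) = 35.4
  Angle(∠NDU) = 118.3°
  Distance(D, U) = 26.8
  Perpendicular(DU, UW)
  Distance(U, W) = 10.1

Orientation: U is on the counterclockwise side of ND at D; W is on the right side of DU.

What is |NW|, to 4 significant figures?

60.02

N is at the origin; ND runs at 53.2° with length 35.4, so D = 35.4·(cos 53.2°, sin 53.2°) = (21.21, 28.35). ∠NDU = 118.3°, so DU runs at 53.2° + (180° − 118.3°) = 114.9° from the x-axis; with |DU| = 26.8, U = D + 26.8·(cos 114.9°, sin 114.9°) = (9.922, 52.65). The perpendicularity gives UW at right angles to DU; with |UW| = 10.1 on the right of DU, W = U + 10.1·(0.9070, 0.4210) = (19.08, 56.91). Then |NW| = |W − N| = 60.02.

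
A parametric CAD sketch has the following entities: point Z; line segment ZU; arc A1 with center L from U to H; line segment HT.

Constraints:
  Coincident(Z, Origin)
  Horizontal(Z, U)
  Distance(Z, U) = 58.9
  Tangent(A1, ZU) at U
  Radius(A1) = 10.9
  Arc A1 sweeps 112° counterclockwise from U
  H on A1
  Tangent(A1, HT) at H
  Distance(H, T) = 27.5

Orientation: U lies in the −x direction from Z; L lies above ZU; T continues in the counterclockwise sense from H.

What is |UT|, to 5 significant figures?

40.481

Z is at the origin; Z and U share the same y with |ZU| = 58.9 and U on the −x side, so U = (-58.900, 0.0000). Tangency of A1 to ZU means the radius LU is perpendicular to ZU, so L = U + (0, 10.9) = (-58.900, 10.900). On A1, U sits at bearing -90° from L; a 112° counterclockwise sweep puts H at bearing 22°, so H = L + 10.9·(cos 22°, sin 22°) = (-48.794, 14.983). A1 meets HT tangentially, so LH is at right angles to HT, so HT runs along (−sin 22°, cos 22°); with |HT| = 27.5, T = (-59.095, 40.481). Then |UT| = |T − U| = 40.481.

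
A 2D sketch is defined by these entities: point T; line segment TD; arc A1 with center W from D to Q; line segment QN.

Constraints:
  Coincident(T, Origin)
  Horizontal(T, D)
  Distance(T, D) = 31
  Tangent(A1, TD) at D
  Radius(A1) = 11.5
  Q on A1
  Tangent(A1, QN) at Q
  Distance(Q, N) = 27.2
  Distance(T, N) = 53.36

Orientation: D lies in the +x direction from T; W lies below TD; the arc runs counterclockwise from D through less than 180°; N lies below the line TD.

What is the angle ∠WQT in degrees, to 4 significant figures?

111.3°

Checks: |WQ| = 11.50 ✓; ∠(WQ, QN) = 90.00° ✓; |QN| = 27.20 ✓; |TN| = 53.36 ✓.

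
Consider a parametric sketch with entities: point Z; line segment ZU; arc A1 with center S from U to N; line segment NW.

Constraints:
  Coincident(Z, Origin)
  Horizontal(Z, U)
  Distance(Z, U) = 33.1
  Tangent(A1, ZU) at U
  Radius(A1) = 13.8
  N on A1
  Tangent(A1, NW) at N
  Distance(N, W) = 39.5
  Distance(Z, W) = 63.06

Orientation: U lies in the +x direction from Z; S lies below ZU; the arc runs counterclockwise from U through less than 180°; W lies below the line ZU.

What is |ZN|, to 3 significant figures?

26.3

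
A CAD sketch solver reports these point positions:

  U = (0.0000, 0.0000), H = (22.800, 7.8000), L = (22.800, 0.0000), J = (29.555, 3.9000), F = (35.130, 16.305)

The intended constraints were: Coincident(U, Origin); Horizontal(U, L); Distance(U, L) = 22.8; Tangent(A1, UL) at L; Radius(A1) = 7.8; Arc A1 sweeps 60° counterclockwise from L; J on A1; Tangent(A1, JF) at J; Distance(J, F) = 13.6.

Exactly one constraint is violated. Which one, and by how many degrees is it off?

Tangent(A1, JF) at J — off by 5.80°.

U = (0.00, 0.00) ✓; U.y = 0.00, L.y = 0.00 ✓; |UL| = 22.80 ✓; ∠(HL, LU) = 90.00° ✓; |HL| = 7.800 ✓; bearing(H→J) − bearing(H→L) = 60.00° ✓; |HJ| = 7.800 ✓; ∠(HJ, JF) = 84.20° ✗; |JF| = 13.60 ✓.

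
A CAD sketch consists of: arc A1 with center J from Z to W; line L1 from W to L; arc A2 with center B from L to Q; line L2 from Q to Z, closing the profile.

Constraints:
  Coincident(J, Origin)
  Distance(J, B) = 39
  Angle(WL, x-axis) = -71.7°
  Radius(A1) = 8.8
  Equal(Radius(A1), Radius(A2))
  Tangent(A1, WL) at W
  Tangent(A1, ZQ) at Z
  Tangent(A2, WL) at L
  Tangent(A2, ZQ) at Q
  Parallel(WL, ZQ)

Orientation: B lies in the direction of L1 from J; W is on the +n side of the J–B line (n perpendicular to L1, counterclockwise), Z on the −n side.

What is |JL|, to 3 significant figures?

40.0

Tangency of A1 to both parallel lines with radius 8.8 puts W and Z at J ± 8.8·n: W = (8.35, 2.76), Z = (-8.35, -2.76). Equal radii place L and Q the same way about B: L = B + 8.8·n = (20.6, -34.3), Q = B − 8.8·n = (3.89, -39.8). Then |JL| = |L − J| = 40.0.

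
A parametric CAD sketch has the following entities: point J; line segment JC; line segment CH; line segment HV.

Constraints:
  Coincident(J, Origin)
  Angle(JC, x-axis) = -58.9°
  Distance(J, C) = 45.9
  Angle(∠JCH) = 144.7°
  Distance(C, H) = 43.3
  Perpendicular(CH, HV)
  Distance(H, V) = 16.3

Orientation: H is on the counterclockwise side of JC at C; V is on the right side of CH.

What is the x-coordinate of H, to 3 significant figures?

63.4

J is at the origin; JC runs at -58.9° with length 45.9, so C = 45.9·(cos -58.9°, sin -58.9°) = (23.7, -39.3). ∠JCH = 144.7°, so CH runs at -58.9° + (180° − 144.7°) = -23.6° from the x-axis; with |CH| = 43.3, H = C + 43.3·(cos -23.6°, sin -23.6°) = (63.4, -56.6). So H.x = 63.4.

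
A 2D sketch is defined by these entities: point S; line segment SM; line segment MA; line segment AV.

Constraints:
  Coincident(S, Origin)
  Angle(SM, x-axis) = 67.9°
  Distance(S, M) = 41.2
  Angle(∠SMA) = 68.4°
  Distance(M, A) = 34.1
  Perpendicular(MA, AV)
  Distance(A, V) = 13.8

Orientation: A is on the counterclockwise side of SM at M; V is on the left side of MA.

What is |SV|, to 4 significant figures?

30.97

∠SMA = 68.4°, so MA runs at 67.9° + (180° − 68.4°) = 179.5° from the x-axis; with |MA| = 34.1, A = M + 34.1·(cos 179.5°, sin 179.5°) = (-18.60, 38.47). The perpendicularity gives AV at right angles to MA; with |AV| = 13.8 on the left of MA, V = A + 13.8·(-0.008727, -1.000) = (-18.72, 24.67). Then |SV| = |V − S| = 30.97.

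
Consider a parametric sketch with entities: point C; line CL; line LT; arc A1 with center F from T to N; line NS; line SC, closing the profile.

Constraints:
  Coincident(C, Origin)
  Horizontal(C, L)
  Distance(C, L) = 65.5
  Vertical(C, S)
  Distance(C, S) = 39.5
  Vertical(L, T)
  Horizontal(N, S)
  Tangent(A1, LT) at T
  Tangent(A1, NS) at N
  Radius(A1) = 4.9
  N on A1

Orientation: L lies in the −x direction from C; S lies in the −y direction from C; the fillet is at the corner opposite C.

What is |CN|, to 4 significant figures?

72.34

C is at the origin; CL is horizontal with |CL| = 65.5 and L on the −x side, so L = (-65.50, 0.000). CS is vertical with |CS| = 39.5 and S on the −y side, so S = (0.000, -39.50). The virtual corner opposite C is at (-65.50, -39.50). Since A1 is tangent to LT there, FT ⟂ LT and tangency of A1 to NS means the radius FN is perpendicular to NS, with radius 4.9, so the center F sits 4.9 in from both sides at F = (-60.60, -34.60). That places the tangent points at T = (-65.50, -34.60) on LT and N = (-60.60, -39.50) on NS. Then |CN| = |N − C| = 72.34.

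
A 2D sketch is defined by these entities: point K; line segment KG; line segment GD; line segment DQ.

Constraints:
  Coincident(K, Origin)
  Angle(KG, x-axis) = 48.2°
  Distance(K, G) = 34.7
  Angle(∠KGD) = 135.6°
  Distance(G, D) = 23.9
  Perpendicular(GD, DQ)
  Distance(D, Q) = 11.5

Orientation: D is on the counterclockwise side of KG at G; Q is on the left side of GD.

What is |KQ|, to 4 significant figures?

50.34

K is at the origin; KG runs at 48.2° with length 34.7, so G = 34.7·(cos 48.2°, sin 48.2°) = (23.13, 25.87). ∠KGD = 135.6°, so GD runs at 48.2° + (180° − 135.6°) = 92.60° from the x-axis; with |GD| = 23.9, D = G + 23.9·(cos 92.60°, sin 92.60°) = (22.04, 49.74). The perpendicularity gives DQ at right angles to GD; with |DQ| = 11.5 on the left of GD, Q = D + 11.5·(-0.9990, -0.04536) = (10.56, 49.22). Then |KQ| = |Q − K| = 50.34.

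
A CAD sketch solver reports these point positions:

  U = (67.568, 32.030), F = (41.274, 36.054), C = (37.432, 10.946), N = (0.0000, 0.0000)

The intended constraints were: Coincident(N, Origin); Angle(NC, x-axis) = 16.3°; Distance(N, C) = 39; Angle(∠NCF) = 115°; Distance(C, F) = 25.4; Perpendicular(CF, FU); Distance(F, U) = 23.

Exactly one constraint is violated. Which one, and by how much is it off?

Distance(F, U) = 23 — off by 3.60.

N = (0.00, 0.00) ✓; NC at 16.30° ✓; |NC| = 39.00 ✓; ∠NCF = 115.0° ✓; |CF| = 25.40 ✓; ∠(CF, FU) = 90.00° ✓; |FU| = 26.60 ✗.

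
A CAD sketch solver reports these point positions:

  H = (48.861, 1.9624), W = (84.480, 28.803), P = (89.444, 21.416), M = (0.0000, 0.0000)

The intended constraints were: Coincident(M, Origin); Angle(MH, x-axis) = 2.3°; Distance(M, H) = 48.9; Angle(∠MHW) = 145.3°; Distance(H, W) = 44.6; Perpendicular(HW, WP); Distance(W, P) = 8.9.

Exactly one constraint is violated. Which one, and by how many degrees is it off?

Perpendicular(HW, WP) — off by 3.10°.

M = (0.00, 0.00) ✓; MH at 2.300° ✓; |MH| = 48.90 ✓; ∠MHW = 145.3° ✓; |HW| = 44.60 ✓; ∠(HW, WP) = 93.10° ✗; |WP| = 8.900 ✓.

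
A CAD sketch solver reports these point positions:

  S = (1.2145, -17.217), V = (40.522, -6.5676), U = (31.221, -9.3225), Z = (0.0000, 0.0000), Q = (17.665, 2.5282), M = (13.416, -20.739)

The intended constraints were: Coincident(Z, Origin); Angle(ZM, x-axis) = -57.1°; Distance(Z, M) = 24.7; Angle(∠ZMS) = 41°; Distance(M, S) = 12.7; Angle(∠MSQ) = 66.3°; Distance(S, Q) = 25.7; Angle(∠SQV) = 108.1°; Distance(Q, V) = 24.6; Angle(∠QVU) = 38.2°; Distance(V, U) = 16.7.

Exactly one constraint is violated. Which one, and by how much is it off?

Distance(V, U) = 16.7 — off by 7.00.

Z = (0.00, 0.00) ✓; ZM at -57.10° ✓; |ZM| = 24.70 ✓; ∠ZMS = 41.00° ✓; |MS| = 12.70 ✓; ∠MSQ = 66.30° ✓; |SQ| = 25.70 ✓; ∠SQV = 108.1° ✓; |QV| = 24.60 ✓; ∠QVU = 38.20° ✓; |VU| = 9.700 ✗.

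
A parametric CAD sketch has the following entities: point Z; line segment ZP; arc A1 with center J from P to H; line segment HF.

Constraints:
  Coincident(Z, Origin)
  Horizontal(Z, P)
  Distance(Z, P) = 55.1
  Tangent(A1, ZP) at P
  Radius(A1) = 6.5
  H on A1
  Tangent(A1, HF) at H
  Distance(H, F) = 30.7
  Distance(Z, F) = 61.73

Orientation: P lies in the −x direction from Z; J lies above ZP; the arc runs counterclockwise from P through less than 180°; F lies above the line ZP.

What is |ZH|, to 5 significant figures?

49.050

Z is at the origin; Z and P share the same y with |ZP| = 55.1 and P on the −x side, so P = (-55.100, 0.0000). Tangency of A1 to ZP means the radius JP is perpendicular to ZP, so J = P + (0, 6.5) = (-55.100, 6.5000). Since JH ⟂ HF (tangency), |JF| = √(6.5² + 30.7²) = 31.381 regardless of where H sits on A1. So F lies on both circle(Z, 61.73) and circle(J, 31.381); the above-ZP intersection is F = (-49.174, 37.316). H is the foot of the tangent from F: H = (-48.601, 6.6213).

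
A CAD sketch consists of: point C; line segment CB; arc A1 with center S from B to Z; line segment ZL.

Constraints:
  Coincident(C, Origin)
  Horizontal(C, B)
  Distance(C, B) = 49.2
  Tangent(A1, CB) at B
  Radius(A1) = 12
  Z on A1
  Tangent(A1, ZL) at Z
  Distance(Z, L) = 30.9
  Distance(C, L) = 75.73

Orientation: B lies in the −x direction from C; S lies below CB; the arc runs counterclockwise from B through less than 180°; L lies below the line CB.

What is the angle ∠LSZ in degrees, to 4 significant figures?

68.78°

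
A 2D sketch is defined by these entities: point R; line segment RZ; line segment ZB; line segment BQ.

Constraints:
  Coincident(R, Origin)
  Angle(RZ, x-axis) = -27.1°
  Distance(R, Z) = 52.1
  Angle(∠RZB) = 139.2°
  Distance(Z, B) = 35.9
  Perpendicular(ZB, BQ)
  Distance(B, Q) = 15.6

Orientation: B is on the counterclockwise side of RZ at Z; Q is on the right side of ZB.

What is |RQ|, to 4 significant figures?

90.22

∠RZB = 139.2°, so ZB runs at -27.1° + (180° − 139.2°) = 13.70° from the x-axis; with |ZB| = 35.9, B = Z + 35.9·(cos 13.70°, sin 13.70°) = (81.26, -15.23). The perpendicularity gives BQ at right angles to ZB; with |BQ| = 15.6 on the right of ZB, Q = B + 15.6·(0.2368, -0.9715) = (84.95, -30.39). Then |RQ| = |Q − R| = 90.22.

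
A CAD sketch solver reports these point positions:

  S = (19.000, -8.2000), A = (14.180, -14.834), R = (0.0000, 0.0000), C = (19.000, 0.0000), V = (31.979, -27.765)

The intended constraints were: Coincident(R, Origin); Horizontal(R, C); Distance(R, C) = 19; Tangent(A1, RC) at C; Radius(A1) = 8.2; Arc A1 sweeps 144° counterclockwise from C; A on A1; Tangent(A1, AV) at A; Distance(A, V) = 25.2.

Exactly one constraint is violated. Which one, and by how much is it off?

Distance(A, V) = 25.2 — off by 3.20.

R = (0.00, 0.00) ✓; R.y = 0.00, C.y = 0.00 ✓; |RC| = 19.00 ✓; ∠(SC, CR) = 90.00° ✓; |SC| = 8.200 ✓; bearing(S→A) − bearing(S→C) = 144.0° ✓; |SA| = 8.200 ✓; ∠(SA, AV) = 90.00° ✓; |AV| = 22.00 ✗.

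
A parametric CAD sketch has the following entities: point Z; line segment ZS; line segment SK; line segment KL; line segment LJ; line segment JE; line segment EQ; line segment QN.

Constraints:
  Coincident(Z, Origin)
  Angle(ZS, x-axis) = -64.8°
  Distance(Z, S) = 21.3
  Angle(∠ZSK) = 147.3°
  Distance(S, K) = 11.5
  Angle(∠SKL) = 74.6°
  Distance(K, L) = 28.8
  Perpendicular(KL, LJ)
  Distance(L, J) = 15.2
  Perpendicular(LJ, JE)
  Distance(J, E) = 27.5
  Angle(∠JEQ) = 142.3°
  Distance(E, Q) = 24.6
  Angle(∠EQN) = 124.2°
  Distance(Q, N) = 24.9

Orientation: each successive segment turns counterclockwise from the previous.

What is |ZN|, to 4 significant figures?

61.36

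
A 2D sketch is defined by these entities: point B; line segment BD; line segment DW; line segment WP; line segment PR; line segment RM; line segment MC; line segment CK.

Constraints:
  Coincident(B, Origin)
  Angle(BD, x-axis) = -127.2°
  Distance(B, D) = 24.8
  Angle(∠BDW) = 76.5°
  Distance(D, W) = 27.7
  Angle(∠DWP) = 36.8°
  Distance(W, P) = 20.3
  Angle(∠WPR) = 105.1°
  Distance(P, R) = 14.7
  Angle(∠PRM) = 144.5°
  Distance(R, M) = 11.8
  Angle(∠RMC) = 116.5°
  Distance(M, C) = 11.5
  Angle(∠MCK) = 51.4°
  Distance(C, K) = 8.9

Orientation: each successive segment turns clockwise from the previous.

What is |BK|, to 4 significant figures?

31.30

B is at the origin; BD runs at -127.2° with length 24.8, so D = (-14.99, -19.75). ∠BDW = 76.5° gives DW at 129.3° from the x-axis; with |DW| = 27.7, W = (-32.54, 1.681). ∠DWP = 36.8° gives WP at -13.90° from the x-axis; with |WP| = 20.3, P = (-12.83, -3.195). ∠WPR = 105.1° gives PR at -88.80° from the x-axis; with |PR| = 14.7, R = (-12.53, -17.89). ∠PRM = 144.5° gives RM at -124.3° from the x-axis; with |RM| = 11.8, M = (-19.17, -27.64). ∠RMC = 116.5° gives MC at 172.2° from the x-axis; with |MC| = 11.5, C = (-30.57, -26.08). ∠MCK = 51.4° gives CK at 43.60° from the x-axis; with |CK| = 8.9, K = (-24.12, -19.94). Then |BK| = |K − B| = 31.30.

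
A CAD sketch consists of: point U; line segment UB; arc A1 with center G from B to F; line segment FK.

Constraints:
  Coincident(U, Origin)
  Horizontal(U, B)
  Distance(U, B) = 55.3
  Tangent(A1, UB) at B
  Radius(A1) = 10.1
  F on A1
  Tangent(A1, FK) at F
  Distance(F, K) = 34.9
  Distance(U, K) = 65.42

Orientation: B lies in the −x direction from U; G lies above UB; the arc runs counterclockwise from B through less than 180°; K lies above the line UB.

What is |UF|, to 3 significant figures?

46.4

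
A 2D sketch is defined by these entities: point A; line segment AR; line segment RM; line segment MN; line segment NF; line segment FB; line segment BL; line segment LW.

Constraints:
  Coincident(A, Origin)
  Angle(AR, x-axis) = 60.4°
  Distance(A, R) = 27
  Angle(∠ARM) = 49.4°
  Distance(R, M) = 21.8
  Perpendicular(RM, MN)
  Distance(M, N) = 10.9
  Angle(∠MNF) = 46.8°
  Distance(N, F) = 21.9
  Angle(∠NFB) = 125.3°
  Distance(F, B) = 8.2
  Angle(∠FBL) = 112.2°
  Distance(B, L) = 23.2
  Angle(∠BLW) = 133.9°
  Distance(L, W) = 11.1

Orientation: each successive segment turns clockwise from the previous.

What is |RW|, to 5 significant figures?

40.716

∠FBL = 112.2° gives BL at -55.900° from the x-axis; with |BL| = 23.2, L = (40.193, 1.8516). ∠BLW = 133.9° gives LW at -102.00° from the x-axis; with |LW| = 11.1, W = (37.886, -9.0058). Then |RW| = |W − R| = 40.716.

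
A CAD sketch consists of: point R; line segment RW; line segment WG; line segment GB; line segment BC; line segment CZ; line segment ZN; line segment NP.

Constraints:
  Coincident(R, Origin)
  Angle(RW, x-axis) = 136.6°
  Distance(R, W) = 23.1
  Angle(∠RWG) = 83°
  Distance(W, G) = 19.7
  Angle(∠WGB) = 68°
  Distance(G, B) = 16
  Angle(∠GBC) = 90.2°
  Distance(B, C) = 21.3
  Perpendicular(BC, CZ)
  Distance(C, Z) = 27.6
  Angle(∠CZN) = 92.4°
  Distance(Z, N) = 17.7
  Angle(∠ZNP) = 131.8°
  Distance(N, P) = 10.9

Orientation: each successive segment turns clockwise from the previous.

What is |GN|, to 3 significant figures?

12.9

R is at the origin; RW runs at 136.6° with length 23.1, so W = (-16.8, 15.9). ∠RWG = 83.0° gives WG at 39.6° from the x-axis; with |WG| = 19.7, G = (-1.60, 28.4). ∠WGB = 68.0° gives GB at -72.4° from the x-axis; with |GB| = 16.0, B = (3.23, 13.2). ∠GBC = 90.2° gives BC at -162° from the x-axis; with |BC| = 21.3, C = (-17.0, 6.67). BC is perpendicular to CZ, so CZ runs at 108°; with |CZ| = 27.6, Z = (-25.5, 32.9). ∠CZN = 92.4° gives ZN at 20.2° from the x-axis; with |ZN| = 17.7, N = (-8.87, 39.1). Then |GN| = |N − G| = 12.9.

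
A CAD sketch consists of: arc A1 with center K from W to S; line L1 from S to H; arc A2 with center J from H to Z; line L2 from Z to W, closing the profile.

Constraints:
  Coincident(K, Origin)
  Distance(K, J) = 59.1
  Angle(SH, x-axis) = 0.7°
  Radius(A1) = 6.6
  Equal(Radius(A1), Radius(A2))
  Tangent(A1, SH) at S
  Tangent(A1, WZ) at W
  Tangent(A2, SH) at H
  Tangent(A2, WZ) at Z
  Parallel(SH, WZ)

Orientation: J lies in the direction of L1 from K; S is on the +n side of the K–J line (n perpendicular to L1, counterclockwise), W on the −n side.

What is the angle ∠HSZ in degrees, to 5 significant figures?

12.590°

The slot axis is L1's direction at 0.7°, so u = (cos 0.7°, sin 0.7°) = (0.99993, 0.012217) and n = (−sin 0.7°, cos 0.7°) = (-0.012217, 0.99993). K is at the origin and J lies 59.1 along u from K, so J = 59.1·u = (59.096, 0.72202). Tangency of A1 to both parallel lines with radius 6.6 puts S and W at K ± 6.6·n: S = (-0.080632, 6.5995), W = (0.080632, -6.5995). Equal radii place H and Z the same way about J: H = J + 6.6·n = (59.015, 7.3215), Z = J − 6.6·n = (59.176, -5.8775). Then cos ∠HSZ = SH·SZ / (|SH||SZ|), giving 12.590°.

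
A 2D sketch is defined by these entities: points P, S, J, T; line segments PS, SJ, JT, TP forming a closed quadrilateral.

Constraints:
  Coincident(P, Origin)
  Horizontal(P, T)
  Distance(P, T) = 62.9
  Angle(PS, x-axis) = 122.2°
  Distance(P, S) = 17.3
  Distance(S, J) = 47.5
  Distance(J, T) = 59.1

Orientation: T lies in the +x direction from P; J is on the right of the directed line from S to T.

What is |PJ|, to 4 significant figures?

30.40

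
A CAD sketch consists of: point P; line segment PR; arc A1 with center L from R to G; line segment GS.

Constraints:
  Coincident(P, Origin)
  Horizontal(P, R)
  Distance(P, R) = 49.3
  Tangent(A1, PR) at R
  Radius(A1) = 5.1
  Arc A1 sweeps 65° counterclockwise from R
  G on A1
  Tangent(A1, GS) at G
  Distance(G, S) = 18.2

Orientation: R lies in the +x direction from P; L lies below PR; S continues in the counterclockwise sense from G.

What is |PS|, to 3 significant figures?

41.8

On A1, R sits at bearing 90° from L; a 65° counterclockwise sweep puts G at bearing 155°, so G = L + 5.1·(cos 155°, sin 155°) = (44.7, -2.94). A1 meets GS tangentially, so LG is at right angles to GS, so GS runs along (−sin 155°, cos 155°); with |GS| = 18.2, S = (37.0, -19.4). Then |PS| = |S − P| = 41.8.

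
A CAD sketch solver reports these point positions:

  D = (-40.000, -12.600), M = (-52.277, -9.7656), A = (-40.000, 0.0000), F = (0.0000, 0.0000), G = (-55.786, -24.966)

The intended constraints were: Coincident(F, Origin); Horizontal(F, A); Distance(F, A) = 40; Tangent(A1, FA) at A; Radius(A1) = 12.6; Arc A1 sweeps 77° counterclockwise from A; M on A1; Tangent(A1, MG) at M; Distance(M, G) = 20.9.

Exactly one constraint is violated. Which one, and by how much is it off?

Distance(M, G) = 20.9 — off by 5.30.

F = (0.00, 0.00) ✓; F.y = 0.00, A.y = 0.00 ✓; |FA| = 40.00 ✓; ∠(DA, AF) = 90.00° ✓; |DA| = 12.60 ✓; bearing(D→M) − bearing(D→A) = 77.00° ✓; |DM| = 12.60 ✓; ∠(DM, MG) = 90.00° ✓; |MG| = 15.60 ✗.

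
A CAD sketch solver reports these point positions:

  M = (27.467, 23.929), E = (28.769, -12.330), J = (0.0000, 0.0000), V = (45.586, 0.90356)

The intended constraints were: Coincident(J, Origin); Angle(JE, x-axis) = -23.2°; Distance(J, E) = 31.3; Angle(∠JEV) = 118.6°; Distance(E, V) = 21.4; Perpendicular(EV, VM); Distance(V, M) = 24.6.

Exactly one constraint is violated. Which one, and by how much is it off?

Distance(V, M) = 24.6 — off by 4.70.

J = (0.00, 0.00) ✓; JE at -23.20° ✓; |JE| = 31.30 ✓; ∠JEV = 118.6° ✓; |EV| = 21.40 ✓; ∠(EV, VM) = 90.00° ✓; |VM| = 29.30 ✗.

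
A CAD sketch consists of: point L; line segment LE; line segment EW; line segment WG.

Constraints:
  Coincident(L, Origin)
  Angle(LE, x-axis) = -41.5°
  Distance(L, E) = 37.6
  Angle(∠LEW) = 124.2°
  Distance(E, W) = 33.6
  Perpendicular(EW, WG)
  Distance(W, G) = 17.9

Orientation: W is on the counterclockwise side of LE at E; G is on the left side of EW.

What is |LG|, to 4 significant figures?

56.30

L is at the origin; LE runs at -41.5° with length 37.6, so E = 37.6·(cos -41.5°, sin -41.5°) = (28.16, -24.91). ∠LEW = 124.2°, so EW runs at -41.5° + (180° − 124.2°) = 14.30° from the x-axis; with |EW| = 33.6, W = E + 33.6·(cos 14.30°, sin 14.30°) = (60.72, -16.62). The perpendicularity gives WG at right angles to EW; with |WG| = 17.9 on the left of EW, G = W + 17.9·(-0.2470, 0.9690) = (56.30, 0.7300). Then |LG| = |G − L| = 56.30.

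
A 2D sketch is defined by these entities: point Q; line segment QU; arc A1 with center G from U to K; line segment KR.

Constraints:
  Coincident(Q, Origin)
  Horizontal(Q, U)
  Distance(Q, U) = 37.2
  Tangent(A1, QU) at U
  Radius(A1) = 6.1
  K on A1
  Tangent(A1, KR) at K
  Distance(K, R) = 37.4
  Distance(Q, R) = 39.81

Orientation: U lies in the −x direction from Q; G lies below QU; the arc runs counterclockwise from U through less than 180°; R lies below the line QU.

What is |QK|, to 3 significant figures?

42.8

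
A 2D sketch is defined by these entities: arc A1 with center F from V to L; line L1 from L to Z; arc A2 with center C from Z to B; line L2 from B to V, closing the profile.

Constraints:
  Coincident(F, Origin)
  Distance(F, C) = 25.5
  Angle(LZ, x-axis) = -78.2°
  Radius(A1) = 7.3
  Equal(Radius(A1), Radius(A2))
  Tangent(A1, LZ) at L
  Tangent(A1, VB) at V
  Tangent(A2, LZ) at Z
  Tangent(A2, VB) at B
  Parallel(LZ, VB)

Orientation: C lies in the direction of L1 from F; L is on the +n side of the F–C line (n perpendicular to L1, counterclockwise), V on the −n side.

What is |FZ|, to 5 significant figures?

26.524

Tangency of A1 to both parallel lines with radius 7.3 puts L and V at F ± 7.3·n: L = (7.1457, 1.4928), V = (-7.1457, -1.4928). Equal radii place Z and B the same way about C: Z = C + 7.3·n = (12.360, -23.468), B = C − 7.3·n = (-1.9311, -26.454). Then |FZ| = |Z − F| = 26.524.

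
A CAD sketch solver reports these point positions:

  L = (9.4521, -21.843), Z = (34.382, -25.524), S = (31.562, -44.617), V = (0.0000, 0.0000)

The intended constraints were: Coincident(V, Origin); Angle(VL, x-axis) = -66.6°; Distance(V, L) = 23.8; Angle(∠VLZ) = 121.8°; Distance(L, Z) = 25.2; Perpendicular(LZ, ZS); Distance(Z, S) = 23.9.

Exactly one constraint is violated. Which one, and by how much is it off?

Distance(Z, S) = 23.9 — off by 4.60.

V = (0.00, 0.00) ✓; VL at -66.60° ✓; |VL| = 23.80 ✓; ∠VLZ = 121.8° ✓; |LZ| = 25.20 ✓; ∠(LZ, ZS) = 90.00° ✓; |ZS| = 19.30 ✗.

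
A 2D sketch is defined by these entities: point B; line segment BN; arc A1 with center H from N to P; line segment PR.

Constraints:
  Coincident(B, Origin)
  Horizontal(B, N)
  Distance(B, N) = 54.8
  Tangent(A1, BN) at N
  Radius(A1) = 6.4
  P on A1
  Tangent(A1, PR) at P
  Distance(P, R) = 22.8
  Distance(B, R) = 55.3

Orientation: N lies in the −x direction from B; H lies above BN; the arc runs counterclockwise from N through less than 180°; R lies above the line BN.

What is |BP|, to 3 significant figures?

48.8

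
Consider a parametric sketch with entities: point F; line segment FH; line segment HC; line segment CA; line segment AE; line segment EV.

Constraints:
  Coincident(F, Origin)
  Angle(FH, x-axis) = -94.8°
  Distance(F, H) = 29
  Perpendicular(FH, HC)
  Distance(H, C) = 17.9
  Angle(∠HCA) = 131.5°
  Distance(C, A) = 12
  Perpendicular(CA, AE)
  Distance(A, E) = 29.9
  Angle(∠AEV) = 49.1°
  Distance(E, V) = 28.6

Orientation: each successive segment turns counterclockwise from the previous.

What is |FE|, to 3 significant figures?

3.46

∠HCA = 131.5° gives CA at 43.7° from the x-axis; with |CA| = 12.0, A = (24.1, -22.1). CA ⟂ AE, so AE runs at 134°; with |AE| = 29.9, E = (3.43, -0.489). Then |FE| = |E − F| = 3.46.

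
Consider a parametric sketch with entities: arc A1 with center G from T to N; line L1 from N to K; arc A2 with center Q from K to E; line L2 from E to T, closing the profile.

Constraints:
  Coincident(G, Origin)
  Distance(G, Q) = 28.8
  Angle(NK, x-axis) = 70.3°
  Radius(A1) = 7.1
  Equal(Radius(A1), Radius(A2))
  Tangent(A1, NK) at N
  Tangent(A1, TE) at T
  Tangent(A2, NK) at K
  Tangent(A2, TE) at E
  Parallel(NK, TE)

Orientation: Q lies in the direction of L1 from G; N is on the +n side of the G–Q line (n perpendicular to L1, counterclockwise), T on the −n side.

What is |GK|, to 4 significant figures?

29.66

The slot axis is L1's direction at 70.3°, so u = (cos 70.3°, sin 70.3°) = (0.3371, 0.9415) and n = (−sin 70.3°, cos 70.3°) = (-0.9415, 0.3371). G is at the origin and Q lies 28.8 along u from G, so Q = 28.8·u = (9.708, 27.11). Tangency of A1 to both parallel lines with radius 7.1 puts N and T at G ± 7.1·n: N = (-6.684, 2.393), T = (6.684, -2.393). Equal radii place K and E the same way about Q: K = Q + 7.1·n = (3.024, 29.51), E = Q − 7.1·n = (16.39, 24.72). Then |GK| = |K − G| = 29.66.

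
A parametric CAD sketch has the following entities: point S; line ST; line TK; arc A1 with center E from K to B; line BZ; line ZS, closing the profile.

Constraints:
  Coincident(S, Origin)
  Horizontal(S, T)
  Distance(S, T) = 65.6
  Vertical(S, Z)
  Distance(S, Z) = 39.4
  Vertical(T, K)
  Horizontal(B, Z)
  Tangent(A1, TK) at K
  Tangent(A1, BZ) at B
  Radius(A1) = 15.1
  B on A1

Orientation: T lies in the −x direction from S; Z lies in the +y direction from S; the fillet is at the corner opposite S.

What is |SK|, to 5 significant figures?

69.956

S is at the origin; ST is horizontal with |ST| = 65.6 and T on the −x side, so T = (-65.600, 0.0000). SZ is vertical with |SZ| = 39.4 and Z on the +y side, so Z = (0.0000, 39.400). The virtual corner opposite S is at (-65.600, 39.400). Tangency of A1 to TK means the radius EK is perpendicular to TK and since A1 is tangent to BZ there, EB ⟂ BZ, with radius 15.1, so the center E sits 15.1 in from both sides at E = (-50.500, 24.300). That places the tangent points at K = (-65.600, 24.300) on TK and B = (-50.500, 39.400) on BZ. Then |SK| = |K − S| = 69.956.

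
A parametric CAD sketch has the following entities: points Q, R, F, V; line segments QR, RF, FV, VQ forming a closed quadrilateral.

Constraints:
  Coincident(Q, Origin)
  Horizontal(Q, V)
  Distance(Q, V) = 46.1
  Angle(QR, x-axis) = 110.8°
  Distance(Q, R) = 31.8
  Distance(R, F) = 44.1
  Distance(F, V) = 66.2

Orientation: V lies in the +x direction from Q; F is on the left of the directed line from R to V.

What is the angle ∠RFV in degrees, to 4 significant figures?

68.40°

Checks: |RF| = 44.10 ✓; |FV| = 66.20 ✓.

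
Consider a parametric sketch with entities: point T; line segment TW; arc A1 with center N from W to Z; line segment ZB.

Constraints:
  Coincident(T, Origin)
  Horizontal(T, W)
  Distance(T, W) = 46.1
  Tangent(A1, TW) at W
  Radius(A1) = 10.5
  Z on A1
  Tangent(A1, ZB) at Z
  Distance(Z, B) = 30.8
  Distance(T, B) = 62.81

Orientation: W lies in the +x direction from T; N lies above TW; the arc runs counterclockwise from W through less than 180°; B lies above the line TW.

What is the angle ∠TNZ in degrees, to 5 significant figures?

173.38°

Checks: |NZ| = 10.50 ✓; ∠(NZ, ZB) = 90.00° ✓; |ZB| = 30.80 ✓; |TB| = 62.81 ✓.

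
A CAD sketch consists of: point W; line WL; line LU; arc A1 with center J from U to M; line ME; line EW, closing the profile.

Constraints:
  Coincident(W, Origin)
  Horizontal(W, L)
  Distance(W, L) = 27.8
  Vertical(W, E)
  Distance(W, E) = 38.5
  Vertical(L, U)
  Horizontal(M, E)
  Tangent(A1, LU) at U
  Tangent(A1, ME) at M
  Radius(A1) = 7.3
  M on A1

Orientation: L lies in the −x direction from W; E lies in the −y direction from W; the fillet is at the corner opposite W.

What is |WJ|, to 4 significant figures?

37.33

W is at the origin; WL is horizontal with |WL| = 27.8 and L on the −x side, so L = (-27.80, 0.000). W and E share the same x with |WE| = 38.5 and E on the −y side, so E = (0.000, -38.50). The virtual corner opposite W is at (-27.80, -38.50). A1 meets LU tangentially, so JU is at right angles to LU and since A1 is tangent to ME there, JM ⟂ ME, with radius 7.3, so the center J sits 7.3 in from both sides at J = (-20.50, -31.20). Then |WJ| = |J − W| = 37.33.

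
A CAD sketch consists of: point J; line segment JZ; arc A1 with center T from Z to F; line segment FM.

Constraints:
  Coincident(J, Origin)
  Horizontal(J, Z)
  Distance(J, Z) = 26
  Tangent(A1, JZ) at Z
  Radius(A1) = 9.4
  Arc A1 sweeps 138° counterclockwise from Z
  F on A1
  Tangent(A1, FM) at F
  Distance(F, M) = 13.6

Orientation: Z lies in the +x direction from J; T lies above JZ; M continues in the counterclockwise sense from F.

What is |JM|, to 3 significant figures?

33.8

On A1, Z sits at bearing -90° from T; a 138° counterclockwise sweep puts F at bearing 48°, so F = T + 9.4·(cos 48°, sin 48°) = (32.3, 16.4). Tangency of A1 to FM means the radius TF is perpendicular to FM, so FM runs along (−sin 48°, cos 48°); with |FM| = 13.6, M = (22.2, 25.5). Then |JM| = |M − J| = 33.8.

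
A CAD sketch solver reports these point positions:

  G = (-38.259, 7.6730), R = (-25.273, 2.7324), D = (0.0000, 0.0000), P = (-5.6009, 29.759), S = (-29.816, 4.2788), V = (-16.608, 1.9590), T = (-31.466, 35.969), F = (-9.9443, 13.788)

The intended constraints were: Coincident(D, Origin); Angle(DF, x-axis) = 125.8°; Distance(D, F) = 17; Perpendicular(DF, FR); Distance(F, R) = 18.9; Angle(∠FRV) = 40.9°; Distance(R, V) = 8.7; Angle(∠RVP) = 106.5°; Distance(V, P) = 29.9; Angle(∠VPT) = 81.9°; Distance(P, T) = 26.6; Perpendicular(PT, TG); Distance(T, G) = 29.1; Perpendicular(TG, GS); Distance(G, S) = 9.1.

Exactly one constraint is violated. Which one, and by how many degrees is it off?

Perpendicular(TG, GS) — off by 8.40°.

D = (0.00, 0.00) ✓; DF at 125.8° ✓; |DF| = 17.00 ✓; ∠(DF, FR) = 90.00° ✓; |FR| = 18.90 ✓; ∠FRV = 40.90° ✓; |RV| = 8.699 ✓; ∠RVP = 106.5° ✓; |VP| = 29.90 ✓; ∠VPT = 81.90° ✓; |PT| = 26.60 ✓; ∠(PT, TG) = 90.00° ✓; |TG| = 29.10 ✓; ∠(TG, GS) = 81.60° ✗; |GS| = 9.100 ✓.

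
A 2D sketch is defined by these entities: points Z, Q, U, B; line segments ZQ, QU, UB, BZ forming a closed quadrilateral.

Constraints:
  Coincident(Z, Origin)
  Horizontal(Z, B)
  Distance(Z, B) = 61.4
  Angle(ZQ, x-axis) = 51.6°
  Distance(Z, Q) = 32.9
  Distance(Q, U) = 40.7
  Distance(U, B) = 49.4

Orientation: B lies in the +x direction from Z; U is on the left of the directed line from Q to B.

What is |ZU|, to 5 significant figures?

72.792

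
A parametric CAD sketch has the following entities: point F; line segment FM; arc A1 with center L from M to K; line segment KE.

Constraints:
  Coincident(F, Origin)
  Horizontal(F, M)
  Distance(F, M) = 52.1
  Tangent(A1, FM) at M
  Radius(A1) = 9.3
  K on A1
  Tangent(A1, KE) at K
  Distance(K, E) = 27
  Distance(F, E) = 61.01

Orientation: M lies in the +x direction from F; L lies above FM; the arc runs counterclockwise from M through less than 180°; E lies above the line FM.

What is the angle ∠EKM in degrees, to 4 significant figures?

121.4°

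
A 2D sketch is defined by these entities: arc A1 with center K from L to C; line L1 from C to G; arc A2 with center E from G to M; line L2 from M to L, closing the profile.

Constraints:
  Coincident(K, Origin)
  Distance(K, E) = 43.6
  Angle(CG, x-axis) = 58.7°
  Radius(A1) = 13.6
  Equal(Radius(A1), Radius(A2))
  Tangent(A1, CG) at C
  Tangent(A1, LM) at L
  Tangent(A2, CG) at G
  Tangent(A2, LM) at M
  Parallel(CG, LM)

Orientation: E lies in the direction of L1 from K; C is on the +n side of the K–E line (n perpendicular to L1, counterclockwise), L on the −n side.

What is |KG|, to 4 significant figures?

45.67

The slot axis is L1's direction at 58.7°, so u = (cos 58.7°, sin 58.7°) = (0.5195, 0.8545) and n = (−sin 58.7°, cos 58.7°) = (-0.8545, 0.5195). K is at the origin and E lies 43.6 along u from K, so E = 43.6·u = (22.65, 37.25). Tangency of A1 to both parallel lines with radius 13.6 puts C and L at K ± 13.6·n: C = (-11.62, 7.065), L = (11.62, -7.065). Equal radii place G and M the same way about E: G = E + 13.6·n = (11.03, 44.32), M = E − 13.6·n = (34.27, 30.19). Then |KG| = |G − K| = 45.67.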